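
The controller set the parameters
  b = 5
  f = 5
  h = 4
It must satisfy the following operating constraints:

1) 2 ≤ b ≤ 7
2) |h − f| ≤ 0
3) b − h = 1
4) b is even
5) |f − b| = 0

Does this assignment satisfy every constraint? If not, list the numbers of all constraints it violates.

Violated: 2, 4.

1) b = 5 lies in [2, 7]  ✔
2) |4 − 5| = 1; 1 > 0, exceeds bound 0  ✘
3) b − h = 5 − 4 = 1  ✔
4) b = 5 is odd  ✘
5) |5 − 5| = 0  ✔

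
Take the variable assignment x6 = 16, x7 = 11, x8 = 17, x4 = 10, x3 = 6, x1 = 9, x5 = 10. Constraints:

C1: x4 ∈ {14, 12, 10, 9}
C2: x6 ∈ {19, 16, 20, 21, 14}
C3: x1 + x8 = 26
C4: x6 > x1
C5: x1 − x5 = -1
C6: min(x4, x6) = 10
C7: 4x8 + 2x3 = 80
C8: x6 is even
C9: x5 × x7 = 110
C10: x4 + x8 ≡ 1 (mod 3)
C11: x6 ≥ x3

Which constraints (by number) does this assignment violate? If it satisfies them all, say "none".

The assignment fails constraint 10.

C1: x4 = 10 is in {14, 12, 10, 9}  ✓
C2: x6 = 16 is in {19, 16, 20, 21, 14}  ✓
C3: x1 + x8 = 9 + 17 = 26  ✓
C4: x6 = 16, x1 = 9; 16 > 9  ✓
C5: x1 − x5 = 9 − 10 = -1  ✓
C6: min(10, 16) = 10  ✓
C7: 4x8 + 2x3 = 4(17) + 2(6) = 80  ✓
C8: x6 = 16 is even  ✓
C9: x5 × x7 = 10 × 11 = 110  ✓
C10: x4 + x8 = 27; 27 mod 3 = 0, not 1  ✗
C11: x6 = 16, x3 = 6; 16 ≥ 6  ✓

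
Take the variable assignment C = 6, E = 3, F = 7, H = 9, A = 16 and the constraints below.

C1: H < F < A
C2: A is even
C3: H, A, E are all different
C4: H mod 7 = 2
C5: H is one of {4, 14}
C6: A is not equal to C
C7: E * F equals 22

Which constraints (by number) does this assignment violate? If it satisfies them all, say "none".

Constraints 1, 5, and 7 do not hold.

C1: values 9, 7, 16; H = 9 is not < F = 7 — violated.
C2: A = 16 is even — satisfied.
C3: values 9, 16, 3 are pairwise distinct — satisfied.
C4: 9 mod 7 = 2 — satisfied.
C5: H = 9 is not in {4, 14} — violated.
C6: A = 16, C = 6; distinct — satisfied.
C7: E * F = 3 * 7 = 21, not 22 — violated.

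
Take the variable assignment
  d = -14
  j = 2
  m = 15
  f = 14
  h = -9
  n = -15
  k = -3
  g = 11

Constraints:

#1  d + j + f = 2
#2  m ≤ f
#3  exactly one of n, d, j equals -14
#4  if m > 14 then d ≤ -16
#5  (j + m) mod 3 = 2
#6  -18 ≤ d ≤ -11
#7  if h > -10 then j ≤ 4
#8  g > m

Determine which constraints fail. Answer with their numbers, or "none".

The assignment fails constraints 2, 4, and 8.

#1 d + j + f = -14 + 2 + 14 = 2  holds
#2 m = 15, f = 14; 15 > 14 (want ≤)  fails
#3 n=-15, d=-14, j=2; 1 of them equals -14  holds
#4 m = 15 > 14, so we need d ≤ -16; but d = -14 > -16  fails
#5 j + m = 17; 17 mod 3 = 2  holds
#6 d = -14 lies in [-18, -11]  holds
#7 h = -9 > -10, so we need j ≤ 4; j = 2 ≤ 4  holds
#8 g = 11, m = 15; 11 ≤ 15 (want >)  fails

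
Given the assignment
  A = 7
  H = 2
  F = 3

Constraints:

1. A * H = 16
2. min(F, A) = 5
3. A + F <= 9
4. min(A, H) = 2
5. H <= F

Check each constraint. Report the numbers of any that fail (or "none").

The assignment fails constraints 1, 2, 3.

1. A * H = 7 * 2 = 14, not 16 — violated.
2. min(3, 7) = 3, not 5 — violated.
3. A + F = 7 + 3 = 10; 10 > 9, bound 9 not met — violated.
4. min(7, 2) = 2 — OK.
5. H = 2, F = 3; 2 ≤ 3 — OK.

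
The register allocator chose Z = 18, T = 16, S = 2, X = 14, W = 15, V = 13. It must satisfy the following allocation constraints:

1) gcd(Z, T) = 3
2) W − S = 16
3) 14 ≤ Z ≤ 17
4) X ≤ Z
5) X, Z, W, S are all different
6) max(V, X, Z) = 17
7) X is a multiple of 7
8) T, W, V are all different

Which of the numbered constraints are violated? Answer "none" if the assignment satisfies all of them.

No — constraints 1, 2, 3, 6 are not satisfied.

1) gcd(18, 16) = 2, not 3  FAIL
2) W − S = 15 − 2 = 13, not 16  FAIL
3) Z = 18 is outside [14, 17]  FAIL
4) X = 14, Z = 18; 14 ≤ 18  OK
5) values 14, 18, 15, 2 are pairwise distinct  OK
6) max(13, 14, 18) = 18, not 17  FAIL
7) 14 / 7 = 2, so 7 divides 14  OK
8) values 16, 15, 13 are pairwise distinct  OK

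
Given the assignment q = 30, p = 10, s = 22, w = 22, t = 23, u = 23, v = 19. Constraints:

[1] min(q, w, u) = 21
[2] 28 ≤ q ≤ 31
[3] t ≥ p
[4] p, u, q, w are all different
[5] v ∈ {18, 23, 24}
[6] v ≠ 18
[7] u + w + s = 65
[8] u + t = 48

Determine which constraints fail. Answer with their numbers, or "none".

No — constraints 1, 5, 7, and 8 are not satisfied.

[1] min(30, 22, 23) = 22, not 21  ✘
[2] q = 30 lies in [28, 31]  ✔
[3] t = 23, p = 10; 23 ≥ 10  ✔
[4] values 10, 23, 30, 22 are pairwise distinct  ✔
[5] v = 19 is not in {18, 23, 24}  ✘
[6] v = 19, and 19 ≠ 18  ✔
[7] u + w + s = 23 + 22 + 22 = 67, not 65  ✘
[8] u + t = 23 + 23 = 46, not 48  ✘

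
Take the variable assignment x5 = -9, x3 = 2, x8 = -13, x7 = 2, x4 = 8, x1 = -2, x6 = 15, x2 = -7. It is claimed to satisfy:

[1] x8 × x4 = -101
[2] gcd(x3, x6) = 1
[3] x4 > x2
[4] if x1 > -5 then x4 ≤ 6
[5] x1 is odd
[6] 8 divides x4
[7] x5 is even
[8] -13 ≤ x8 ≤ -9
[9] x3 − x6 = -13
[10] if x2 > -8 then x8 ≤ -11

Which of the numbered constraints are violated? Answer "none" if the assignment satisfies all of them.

[1] x8 × x4 = -13 × 8 = -104, not -101 — fails.
[2] gcd(2, 15) = 1 — holds.
[3] x4 = 8, x2 = -7; 8 > -7 — holds.
[4] x1 = -2 > -5, so we need x4 ≤ 6; but x4 = 8 > 6 — fails.
[5] x1 = -2 is even — fails.
[6] 8 / 8 = 1, so 8 divides 8 — holds.
[7] x5 = -9 is odd — fails.
[8] x8 = -13 lies in [-13, -9] — holds.
[9] x3 − x6 = 2 − 15 = -13 — holds.
[10] x2 = -7 > -8, so we need x8 ≤ -11; x8 = -13 ≤ -11 — holds.

The assignment fails constraints 1, 4, 5, and 7.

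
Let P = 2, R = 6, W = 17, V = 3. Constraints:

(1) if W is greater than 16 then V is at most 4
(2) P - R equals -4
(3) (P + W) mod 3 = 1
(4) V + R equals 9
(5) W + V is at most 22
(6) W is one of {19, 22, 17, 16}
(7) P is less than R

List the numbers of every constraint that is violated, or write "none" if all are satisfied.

(1) W = 17 > 16, so we need V ≤ 4; V = 3 ≤ 4  holds
(2) P - R = 2 - 6 = -4  holds
(3) P + W = 19; 19 mod 3 = 1  holds
(4) V + R = 3 + 6 = 9  holds
(5) W + V = 17 + 3 = 20; 20 ≤ 22  holds
(6) W = 17 is in {19, 22, 17, 16}  holds
(7) P = 2, R = 6; 2 < 6  holds

All constraints are satisfied.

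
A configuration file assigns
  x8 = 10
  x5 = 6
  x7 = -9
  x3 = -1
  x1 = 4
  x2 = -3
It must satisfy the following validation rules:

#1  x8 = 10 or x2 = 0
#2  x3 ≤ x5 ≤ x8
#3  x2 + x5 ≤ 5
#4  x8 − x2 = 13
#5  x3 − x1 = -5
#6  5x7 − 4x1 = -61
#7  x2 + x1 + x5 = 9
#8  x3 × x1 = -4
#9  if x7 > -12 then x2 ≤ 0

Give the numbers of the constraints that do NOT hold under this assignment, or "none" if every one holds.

#1 x8 = 10 = 10 (first disjunct) — OK.
#2 values -1 ≤ 6 ≤ 10 — OK.
#3 x2 + x5 = -3 + 6 = 3; 3 ≤ 5 — OK.
#4 x8 − x2 = 10 − (-3) = 13 — OK.
#5 x3 − x1 = -1 − 4 = -5 — OK.
#6 5x7 − 4x1 = 5(-9) − 4(4) = -61 — OK.
#7 x2 + x1 + x5 = -3 + 4 + 6 = 7, not 9 — violated.
#8 x3 × x1 = -1 × 4 = -4 — OK.
#9 x7 = -9 > -12, so we need x2 ≤ 0; x2 = -3 ≤ 0 — OK.

Violated: 7.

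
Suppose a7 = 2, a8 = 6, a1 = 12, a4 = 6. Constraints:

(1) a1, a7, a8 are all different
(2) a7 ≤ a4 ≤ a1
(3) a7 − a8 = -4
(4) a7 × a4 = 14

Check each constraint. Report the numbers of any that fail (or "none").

The assignment fails constraint 4.

(1) values 12, 2, 6 are pairwise distinct — holds.
(2) values 2 ≤ 6 ≤ 12 — holds.
(3) a7 − a8 = 2 − 6 = -4 — holds.
(4) a7 × a4 = 2 × 6 = 12, not 14 — does not hold.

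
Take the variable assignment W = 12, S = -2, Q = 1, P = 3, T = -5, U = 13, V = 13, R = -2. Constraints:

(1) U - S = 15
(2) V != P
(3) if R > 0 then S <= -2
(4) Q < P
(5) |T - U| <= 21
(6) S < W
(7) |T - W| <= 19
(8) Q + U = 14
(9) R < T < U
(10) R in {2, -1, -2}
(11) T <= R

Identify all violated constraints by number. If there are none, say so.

Constraint 9 does not hold.

(1) U - S = 13 - (-2) = 15  ✓
(2) V = 13, P = 3; distinct  ✓
(3) R = -2, not > 0; antecedent false, conditional vacuously true  ✓
(4) Q = 1, P = 3; 1 < 3  ✓
(5) |-5 - 13| = 18; 18 ≤ 21  ✓
(6) S = -2, W = 12; -2 < 12  ✓
(7) |-5 - 12| = 17; 17 ≤ 19  ✓
(8) Q + U = 1 + 13 = 14  ✓
(9) values -2, -5, 13; R = -2 is not < T = -5  ✗
(10) R = -2 is in {2, -1, -2}  ✓
(11) T = -5, R = -2; -5 ≤ -2  ✓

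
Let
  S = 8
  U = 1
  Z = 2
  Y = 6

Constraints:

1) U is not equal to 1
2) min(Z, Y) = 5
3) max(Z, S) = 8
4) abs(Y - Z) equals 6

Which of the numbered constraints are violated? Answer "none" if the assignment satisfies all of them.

No — constraints 1, 2, and 4 are not satisfied.

1) U = 1, but 1 is required to differ — does not hold.
2) min(2, 6) = 2, not 5 — does not hold.
3) max(2, 8) = 8 — holds.
4) abs(6 - 2) = 4, not 6 — does not hold.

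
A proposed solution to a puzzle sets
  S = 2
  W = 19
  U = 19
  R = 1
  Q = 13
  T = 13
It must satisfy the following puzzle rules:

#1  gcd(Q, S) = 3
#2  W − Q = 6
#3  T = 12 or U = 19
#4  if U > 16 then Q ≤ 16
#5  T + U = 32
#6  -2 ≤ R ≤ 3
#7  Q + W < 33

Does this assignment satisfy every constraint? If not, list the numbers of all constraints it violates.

Constraint 1 is violated.

#1 gcd(13, 2) = 1, not 3 — does not hold.
#2 W − Q = 19 − 13 = 6 — holds.
#3 T = 13 ≠ 12, but U = 19 = 19 (second disjunct) — holds.
#4 U = 19 > 16, so we need Q ≤ 16; Q = 13 ≤ 16 — holds.
#5 T + U = 13 + 19 = 32 — holds.
#6 R = 1 lies in [-2, 3] — holds.
#7 Q + W = 13 + 19 = 32; 32 < 33 — holds.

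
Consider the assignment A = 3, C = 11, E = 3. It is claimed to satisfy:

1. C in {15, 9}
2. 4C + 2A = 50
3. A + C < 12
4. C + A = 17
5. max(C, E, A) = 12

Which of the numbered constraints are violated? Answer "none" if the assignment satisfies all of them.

Violated: 1, 3, 4, and 5.

1. C = 11 is not in {15, 9} — violated.
2. 4C + 2A = 4(11) + 2(3) = 50 — satisfied.
3. A + C = 3 + 11 = 14; 14 ≥ 12, bound 12 not met — violated.
4. C + A = 11 + 3 = 14, not 17 — violated.
5. max(11, 3, 3) = 11, not 12 — violated.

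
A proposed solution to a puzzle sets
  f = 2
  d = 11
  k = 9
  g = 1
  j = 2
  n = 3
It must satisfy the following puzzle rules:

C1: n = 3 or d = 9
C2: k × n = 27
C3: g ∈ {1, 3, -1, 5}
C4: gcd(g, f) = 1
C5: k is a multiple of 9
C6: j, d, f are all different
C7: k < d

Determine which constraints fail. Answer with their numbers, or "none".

The assignment fails constraint 6.

C1: n = 3 = 3 (first disjunct)  yes
C2: k × n = 9 × 3 = 27  yes
C3: g = 1 is in {1, 3, -1, 5}  yes
C4: gcd(1, 2) = 1  yes
C5: 9 / 9 = 1, so 9 divides 9  yes
C6: j = f = 2, not all different  no
C7: k = 9, d = 11; 9 < 11  yes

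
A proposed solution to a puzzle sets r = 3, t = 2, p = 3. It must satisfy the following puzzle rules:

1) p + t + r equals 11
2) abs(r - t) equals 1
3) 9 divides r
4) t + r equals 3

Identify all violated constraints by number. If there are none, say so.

1) p + t + r = 3 + 2 + 3 = 8, not 11  ✗
2) abs(3 - 2) = 1  ✓
3) 3 = 9*0 + 3, so 9 does not divide 3  ✗
4) t + r = 2 + 3 = 5, not 3  ✗

Violated: 1, 3, and 4.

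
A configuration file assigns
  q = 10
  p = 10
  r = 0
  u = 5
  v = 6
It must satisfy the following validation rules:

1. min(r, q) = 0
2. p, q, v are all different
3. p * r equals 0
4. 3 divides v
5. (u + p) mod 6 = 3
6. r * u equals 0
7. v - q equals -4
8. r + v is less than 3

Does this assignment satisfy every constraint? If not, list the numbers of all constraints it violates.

1. min(0, 10) = 0  ✓
2. p = q = 10, not all different  ✗
3. p * r = 10 * 0 = 0  ✓
4. 6 / 3 = 2, so 3 divides 6  ✓
5. u + p = 15; 15 mod 6 = 3  ✓
6. r * u = 0 * 5 = 0  ✓
7. v - q = 6 - 10 = -4  ✓
8. r + v = 0 + 6 = 6; 6 ≥ 3, bound 3 not met  ✗

Constraints 2, 8 do not hold.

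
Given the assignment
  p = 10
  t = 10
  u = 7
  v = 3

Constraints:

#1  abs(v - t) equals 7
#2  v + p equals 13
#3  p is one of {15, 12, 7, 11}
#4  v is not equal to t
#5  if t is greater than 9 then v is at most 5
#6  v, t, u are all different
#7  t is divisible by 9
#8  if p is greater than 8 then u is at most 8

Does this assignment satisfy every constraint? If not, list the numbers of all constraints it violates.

#1 abs(3 - 10) = 7  ✓
#2 v + p = 3 + 10 = 13  ✓
#3 p = 10 is not in {15, 12, 7, 11}  ✗
#4 v = 3, t = 10; distinct  ✓
#5 t = 10 > 9, so we need v ≤ 5; v = 3 ≤ 5  ✓
#6 values 3, 10, 7 are pairwise distinct  ✓
#7 10 = 9*1 + 1, so 9 does not divide 10  ✗
#8 p = 10 > 8, so we need u ≤ 8; u = 7 ≤ 8  ✓

Constraints 3, 7 are violated.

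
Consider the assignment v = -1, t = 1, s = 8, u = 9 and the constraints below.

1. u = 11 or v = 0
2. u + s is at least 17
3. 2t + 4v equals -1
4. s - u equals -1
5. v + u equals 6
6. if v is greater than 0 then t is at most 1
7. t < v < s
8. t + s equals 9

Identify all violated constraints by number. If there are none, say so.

1. u = 9 ≠ 11 and v = -1 ≠ 0; both disjuncts false — fails.
2. u + s = 9 + 8 = 17; 17 ≥ 17 — holds.
3. 2t + 4v = 2(1) + 4(-1) = -2, not -1 — fails.
4. s - u = 8 - 9 = -1 — holds.
5. v + u = -1 + 9 = 8, not 6 — fails.
6. v = -1, not > 0; antecedent false, conditional vacuously true — holds.
7. values 1, -1, 8; t = 1 is not < v = -1 — fails.
8. t + s = 1 + 8 = 9 — holds.

No — constraints 1, 3, 5, and 7 are not satisfied.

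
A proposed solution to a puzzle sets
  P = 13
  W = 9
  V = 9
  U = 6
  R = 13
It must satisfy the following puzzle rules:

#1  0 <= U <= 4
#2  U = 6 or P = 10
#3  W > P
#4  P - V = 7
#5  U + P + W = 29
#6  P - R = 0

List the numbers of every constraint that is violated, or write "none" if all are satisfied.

#1 U = 6 is outside [0, 4]  false
#2 U = 6 = 6 (first disjunct)  true
#3 W = 9, P = 13; 9 ≤ 13 (want >)  false
#4 P - V = 13 - 9 = 4, not 7  false
#5 U + P + W = 6 + 13 + 9 = 28, not 29  false
#6 P - R = 13 - 13 = 0  true

Constraints 1, 3, 4, and 5 are violated.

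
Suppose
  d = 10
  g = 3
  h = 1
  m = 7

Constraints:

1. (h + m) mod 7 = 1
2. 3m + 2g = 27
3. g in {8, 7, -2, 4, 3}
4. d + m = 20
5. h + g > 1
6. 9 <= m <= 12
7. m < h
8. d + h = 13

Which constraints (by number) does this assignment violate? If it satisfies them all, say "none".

Violated: 4, 6, 7, 8.

1. h + m = 8; 8 mod 7 = 1  OK
2. 3m + 2g = 3(7) + 2(3) = 27  OK
3. g = 3 is in {8, 7, -2, 4, 3}  OK
4. d + m = 10 + 7 = 17, not 20  FAIL
5. h + g = 1 + 3 = 4; 4 > 1  OK
6. m = 7 is outside [9, 12]  FAIL
7. m = 7, h = 1; 7 ≥ 1 (want <)  FAIL
8. d + h = 10 + 1 = 11, not 13  FAIL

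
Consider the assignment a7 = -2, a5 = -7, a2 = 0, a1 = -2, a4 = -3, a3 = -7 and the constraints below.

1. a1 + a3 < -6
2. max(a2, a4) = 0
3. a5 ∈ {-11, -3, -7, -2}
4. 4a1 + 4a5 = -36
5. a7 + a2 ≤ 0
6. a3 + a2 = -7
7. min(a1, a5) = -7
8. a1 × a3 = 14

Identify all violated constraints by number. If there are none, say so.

The assignment satisfies every constraint.

1. a1 + a3 = -2 + (-7) = -9; -9 < -6 — holds.
2. max(0, -3) = 0 — holds.
3. a5 = -7 is in {-11, -3, -7, -2} — holds.
4. 4a1 + 4a5 = 4(-2) + 4(-7) = -36 — holds.
5. a7 + a2 = -2 + 0 = -2; -2 ≤ 0 — holds.
6. a3 + a2 = -7 + 0 = -7 — holds.
7. min(-2, -7) = -7 — holds.
8. a1 × a3 = -2 × (-7) = 14 — holds.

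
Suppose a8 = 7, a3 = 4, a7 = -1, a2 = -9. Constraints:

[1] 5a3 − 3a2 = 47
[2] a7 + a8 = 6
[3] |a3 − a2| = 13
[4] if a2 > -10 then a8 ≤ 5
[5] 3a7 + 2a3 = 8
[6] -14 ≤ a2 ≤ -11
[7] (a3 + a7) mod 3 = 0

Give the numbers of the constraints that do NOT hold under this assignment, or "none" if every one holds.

[1] 5a3 − 3a2 = 5(4) − 3(-9) = 47  ✔
[2] a7 + a8 = -1 + 7 = 6  ✔
[3] |4 − (-9)| = 13  ✔
[4] a2 = -9 > -10, so we need a8 ≤ 5; but a8 = 7 > 5  ✘
[5] 3a7 + 2a3 = 3(-1) + 2(4) = 5, not 8  ✘
[6] a2 = -9 is outside [-14, -11]  ✘
[7] a3 + a7 = 3; 3 mod 3 = 0  ✔

The assignment fails constraints 4, 5, and 6.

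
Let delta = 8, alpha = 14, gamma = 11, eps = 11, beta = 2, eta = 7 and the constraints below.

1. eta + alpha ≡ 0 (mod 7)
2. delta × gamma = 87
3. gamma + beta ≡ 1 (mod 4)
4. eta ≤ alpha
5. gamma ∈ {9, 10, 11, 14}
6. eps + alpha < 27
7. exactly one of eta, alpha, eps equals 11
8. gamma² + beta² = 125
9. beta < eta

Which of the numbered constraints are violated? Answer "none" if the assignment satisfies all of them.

1. eta + alpha = 21; 21 mod 7 = 0 — holds.
2. delta × gamma = 8 × 11 = 88, not 87 — does not hold.
3. gamma + beta = 13; 13 mod 4 = 1 — holds.
4. eta = 7, alpha = 14; 7 ≤ 14 — holds.
5. gamma = 11 is in {9, 10, 11, 14} — holds.
6. eps + alpha = 11 + 14 = 25; 25 < 27 — holds.
7. eta=7, alpha=14, eps=11; 1 of them equals 11 — holds.
8. gamma² + beta² = 11² + 2² = 121 + 4 = 125 — holds.
9. beta = 2, eta = 7; 2 < 7 — holds.

Constraint 2 does not hold.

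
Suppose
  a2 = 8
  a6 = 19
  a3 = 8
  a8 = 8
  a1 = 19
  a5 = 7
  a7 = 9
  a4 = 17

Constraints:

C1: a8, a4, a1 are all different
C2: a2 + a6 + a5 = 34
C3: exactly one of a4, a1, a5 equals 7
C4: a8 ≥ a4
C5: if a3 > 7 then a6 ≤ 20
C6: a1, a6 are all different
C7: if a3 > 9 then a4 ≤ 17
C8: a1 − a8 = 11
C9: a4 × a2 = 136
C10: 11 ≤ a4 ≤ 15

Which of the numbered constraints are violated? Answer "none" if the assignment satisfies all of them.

No — constraints 4, 6, and 10 are not satisfied.

C1: values 8, 17, 19 are pairwise distinct  true
C2: a2 + a6 + a5 = 8 + 19 + 7 = 34  true
C3: a4=17, a1=19, a5=7; 1 of them equals 7  true
C4: a8 = 8, a4 = 17; 8 < 17 (want ≥)  false
C5: a3 = 8 > 7, so we need a6 ≤ 20; a6 = 19 ≤ 20  true
C6: a1 = a6 = 19, not all different  false
C7: a3 = 8, not > 9; antecedent false, conditional vacuously true  true
C8: a1 − a8 = 19 − 8 = 11  true
C9: a4 × a2 = 17 × 8 = 136  true
C10: a4 = 17 is outside [11, 15]  false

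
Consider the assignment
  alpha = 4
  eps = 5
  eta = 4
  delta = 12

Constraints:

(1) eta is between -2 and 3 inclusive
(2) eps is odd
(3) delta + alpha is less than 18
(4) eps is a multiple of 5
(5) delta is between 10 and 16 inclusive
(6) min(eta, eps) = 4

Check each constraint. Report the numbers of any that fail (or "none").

No — constraint 1 is not satisfied.

(1) eta = 4 is outside [-2, 3] — fails.
(2) eps = 5 is odd — holds.
(3) delta + alpha = 12 + 4 = 16; 16 < 18 — holds.
(4) 5 / 5 = 1, so 5 divides 5 — holds.
(5) delta = 12 lies in [10, 16] — holds.
(6) min(4, 5) = 4 — holds.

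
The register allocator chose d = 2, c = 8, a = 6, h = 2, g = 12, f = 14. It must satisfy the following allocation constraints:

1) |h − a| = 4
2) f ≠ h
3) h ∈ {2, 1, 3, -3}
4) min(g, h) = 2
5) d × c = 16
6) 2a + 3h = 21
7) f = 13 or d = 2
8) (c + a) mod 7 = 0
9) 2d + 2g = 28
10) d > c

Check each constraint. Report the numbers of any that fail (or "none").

No — constraints 6 and 10 are not satisfied.

1) |2 − 6| = 4 — satisfied.
2) f = 14, h = 2; distinct — satisfied.
3) h = 2 is in {2, 1, 3, -3} — satisfied.
4) min(12, 2) = 2 — satisfied.
5) d × c = 2 × 8 = 16 — satisfied.
6) 2a + 3h = 2(6) + 3(2) = 18, not 21 — violated.
7) f = 14 ≠ 13, but d = 2 = 2 (second disjunct) — satisfied.
8) c + a = 14; 14 mod 7 = 0 — satisfied.
9) 2d + 2g = 2(2) + 2(12) = 28 — satisfied.
10) d = 2, c = 8; 2 ≤ 8 (want >) — violated.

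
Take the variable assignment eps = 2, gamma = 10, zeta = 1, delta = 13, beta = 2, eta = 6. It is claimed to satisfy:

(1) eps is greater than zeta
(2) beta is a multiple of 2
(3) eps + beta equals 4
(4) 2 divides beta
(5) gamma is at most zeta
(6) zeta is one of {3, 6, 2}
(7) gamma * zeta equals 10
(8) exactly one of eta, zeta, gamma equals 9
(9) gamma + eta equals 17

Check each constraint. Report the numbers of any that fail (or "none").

(1) eps = 2, zeta = 1; 2 > 1 — holds.
(2) 2 / 2 = 1, so 2 divides 2 — holds.
(3) eps + beta = 2 + 2 = 4 — holds.
(4) 2 / 2 = 1, so 2 divides 2 — holds.
(5) gamma = 10, zeta = 1; 10 > 1 (want ≤) — fails.
(6) zeta = 1 is not in {3, 6, 2} — fails.
(7) gamma * zeta = 10 * 1 = 10 — holds.
(8) eta=6, zeta=1, gamma=10; 0 of them equal 9, not exactly one — fails.
(9) gamma + eta = 10 + 6 = 16, not 17 — fails.

Violated: 5, 6, 8, 9.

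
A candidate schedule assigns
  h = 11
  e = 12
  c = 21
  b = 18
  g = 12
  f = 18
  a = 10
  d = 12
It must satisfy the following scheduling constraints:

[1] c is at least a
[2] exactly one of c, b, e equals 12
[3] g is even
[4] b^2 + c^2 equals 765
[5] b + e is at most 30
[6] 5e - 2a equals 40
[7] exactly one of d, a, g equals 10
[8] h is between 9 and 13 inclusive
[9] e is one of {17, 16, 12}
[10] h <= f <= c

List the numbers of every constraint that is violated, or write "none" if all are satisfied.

[1] c = 21, a = 10; 21 ≥ 10 — satisfied.
[2] c=21, b=18, e=12; 1 of them equals 12 — satisfied.
[3] g = 12 is even — satisfied.
[4] b^2 + c^2 = 18^2 + 21^2 = 324 + 441 = 765 — satisfied.
[5] b + e = 18 + 12 = 30; 30 ≤ 30 — satisfied.
[6] 5e - 2a = 5(12) - 2(10) = 40 — satisfied.
[7] d=12, a=10, g=12; 1 of them equals 10 — satisfied.
[8] h = 11 lies in [9, 13] — satisfied.
[9] e = 12 is in {17, 16, 12} — satisfied.
[10] values 11 <= 18 <= 21 — satisfied.

All constraints are satisfied.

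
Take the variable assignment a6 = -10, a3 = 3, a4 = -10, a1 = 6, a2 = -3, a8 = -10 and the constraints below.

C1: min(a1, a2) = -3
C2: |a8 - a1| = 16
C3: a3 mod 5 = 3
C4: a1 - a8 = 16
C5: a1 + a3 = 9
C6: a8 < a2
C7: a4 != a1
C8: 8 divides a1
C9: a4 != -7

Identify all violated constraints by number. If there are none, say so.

C1: min(6, -3) = -3 — holds.
C2: |-10 - 6| = 16 — holds.
C3: 3 mod 5 = 3 — holds.
C4: a1 - a8 = 6 - (-10) = 16 — holds.
C5: a1 + a3 = 6 + 3 = 9 — holds.
C6: a8 = -10, a2 = -3; -10 < -3 — holds.
C7: a4 = -10, a1 = 6; distinct — holds.
C8: 6 = 8*0 + 6, so 8 does not divide 6 — does not hold.
C9: a4 = -10, and -10 ≠ -7 — holds.

Constraint 8 does not hold.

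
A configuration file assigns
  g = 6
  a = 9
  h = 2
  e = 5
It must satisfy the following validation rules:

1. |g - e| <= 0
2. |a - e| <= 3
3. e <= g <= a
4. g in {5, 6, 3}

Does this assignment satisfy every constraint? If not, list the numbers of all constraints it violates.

1. |6 - 5| = 1; 1 > 0, exceeds bound 0 — violated.
2. |9 - 5| = 4; 4 > 3, exceeds bound 3 — violated.
3. values 5 <= 6 <= 9 — satisfied.
4. g = 6 is in {5, 6, 3} — satisfied.

Constraints 1 and 2 do not hold.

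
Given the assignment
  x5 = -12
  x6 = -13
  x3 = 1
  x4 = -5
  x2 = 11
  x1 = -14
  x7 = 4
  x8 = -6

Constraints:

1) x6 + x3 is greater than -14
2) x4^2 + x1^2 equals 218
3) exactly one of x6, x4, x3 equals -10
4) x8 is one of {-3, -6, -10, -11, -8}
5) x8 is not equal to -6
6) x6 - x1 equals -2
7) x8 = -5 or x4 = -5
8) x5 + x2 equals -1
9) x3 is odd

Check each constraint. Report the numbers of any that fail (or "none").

Violated: 2, 3, 5, 6.

1) x6 + x3 = -13 + 1 = -12; -12 > -14  OK
2) x4^2 + x1^2 = (-5)^2 + (-14)^2 = 25 + 196 = 221, not 218  FAIL
3) x6=-13, x4=-5, x3=1; 0 of them equal -10, not exactly one  FAIL
4) x8 = -6 is in {-3, -6, -10, -11, -8}  OK
5) x8 = -6, but -6 is required to differ  FAIL
6) x6 - x1 = -13 - (-14) = 1, not -2  FAIL
7) x8 = -6 ≠ -5, but x4 = -5 = -5 (second disjunct)  OK
8) x5 + x2 = -12 + 11 = -1  OK
9) x3 = 1 is odd  OK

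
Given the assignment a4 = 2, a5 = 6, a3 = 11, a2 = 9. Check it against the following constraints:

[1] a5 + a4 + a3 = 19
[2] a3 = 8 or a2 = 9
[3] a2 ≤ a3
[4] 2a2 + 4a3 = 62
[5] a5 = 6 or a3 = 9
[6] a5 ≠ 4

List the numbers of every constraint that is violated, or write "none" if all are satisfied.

[1] a5 + a4 + a3 = 6 + 2 + 11 = 19  ✔
[2] a3 = 11 ≠ 8, but a2 = 9 = 9 (second disjunct)  ✔
[3] a2 = 9, a3 = 11; 9 ≤ 11  ✔
[4] 2a2 + 4a3 = 2(9) + 4(11) = 62  ✔
[5] a5 = 6 = 6 (first disjunct)  ✔
[6] a5 = 6, and 6 ≠ 4  ✔

All constraints are satisfied.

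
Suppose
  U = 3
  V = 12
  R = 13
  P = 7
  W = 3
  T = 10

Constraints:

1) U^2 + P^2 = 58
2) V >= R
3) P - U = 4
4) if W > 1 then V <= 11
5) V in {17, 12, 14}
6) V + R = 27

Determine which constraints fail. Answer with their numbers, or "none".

1) U^2 + P^2 = 3^2 + 7^2 = 9 + 49 = 58  ✔
2) V = 12, R = 13; 12 < 13 (want ≥)  ✘
3) P - U = 7 - 3 = 4  ✔
4) W = 3 > 1, so we need V ≤ 11; but V = 12 > 11  ✘
5) V = 12 is in {17, 12, 14}  ✔
6) V + R = 12 + 13 = 25, not 27  ✘

No — constraints 2, 4, and 6 are not satisfied.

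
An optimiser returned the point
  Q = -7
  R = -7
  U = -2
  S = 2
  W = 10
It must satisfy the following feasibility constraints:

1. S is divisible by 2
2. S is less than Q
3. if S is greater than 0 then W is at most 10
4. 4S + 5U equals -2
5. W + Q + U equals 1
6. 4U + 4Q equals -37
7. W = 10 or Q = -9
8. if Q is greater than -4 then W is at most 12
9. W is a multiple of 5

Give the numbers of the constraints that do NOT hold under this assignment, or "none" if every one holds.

1. 2 / 2 = 1, so 2 divides 2 — holds.
2. S = 2, Q = -7; 2 ≥ -7 (want <) — does not hold.
3. S = 2 > 0, so we need W ≤ 10; W = 10 ≤ 10 — holds.
4. 4S + 5U = 4(2) + 5(-2) = -2 — holds.
5. W + Q + U = 10 + (-7) + (-2) = 1 — holds.
6. 4U + 4Q = 4(-2) + 4(-7) = -36, not -37 — does not hold.
7. W = 10 = 10 (first disjunct) — holds.
8. Q = -7, not > -4; antecedent false, conditional vacuously true — holds.
9. 10 / 5 = 2, so 5 divides 10 — holds.

Constraints 2, 6 are violated.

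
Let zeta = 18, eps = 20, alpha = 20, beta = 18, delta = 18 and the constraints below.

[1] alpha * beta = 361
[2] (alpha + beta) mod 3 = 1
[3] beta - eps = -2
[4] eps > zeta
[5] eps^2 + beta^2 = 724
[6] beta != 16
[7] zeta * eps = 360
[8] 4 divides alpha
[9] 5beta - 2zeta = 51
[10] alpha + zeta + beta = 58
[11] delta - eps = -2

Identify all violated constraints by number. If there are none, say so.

Constraints 1, 2, 9, and 10 are violated.

[1] alpha * beta = 20 * 18 = 360, not 361 — violated.
[2] alpha + beta = 38; 38 mod 3 = 2, not 1 — violated.
[3] beta - eps = 18 - 20 = -2 — satisfied.
[4] eps = 20, zeta = 18; 20 > 18 — satisfied.
[5] eps^2 + beta^2 = 20^2 + 18^2 = 400 + 324 = 724 — satisfied.
[6] beta = 18, and 18 ≠ 16 — satisfied.
[7] zeta * eps = 18 * 20 = 360 — satisfied.
[8] 20 / 4 = 5, so 4 divides 20 — satisfied.
[9] 5beta - 2zeta = 5(18) - 2(18) = 54, not 51 — violated.
[10] alpha + zeta + beta = 20 + 18 + 18 = 56, not 58 — violated.
[11] delta - eps = 18 - 20 = -2 — satisfied.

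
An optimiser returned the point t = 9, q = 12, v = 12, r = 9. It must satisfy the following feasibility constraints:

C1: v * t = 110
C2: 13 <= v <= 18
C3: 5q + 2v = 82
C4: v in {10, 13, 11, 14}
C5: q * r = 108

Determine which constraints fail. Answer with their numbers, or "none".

Violated: 1, 2, 3, 4.

C1: v * t = 12 * 9 = 108, not 110 — fails.
C2: v = 12 is outside [13, 18] — fails.
C3: 5q + 2v = 5(12) + 2(12) = 84, not 82 — fails.
C4: v = 12 is not in {10, 13, 11, 14} — fails.
C5: q * r = 12 * 9 = 108 — holds.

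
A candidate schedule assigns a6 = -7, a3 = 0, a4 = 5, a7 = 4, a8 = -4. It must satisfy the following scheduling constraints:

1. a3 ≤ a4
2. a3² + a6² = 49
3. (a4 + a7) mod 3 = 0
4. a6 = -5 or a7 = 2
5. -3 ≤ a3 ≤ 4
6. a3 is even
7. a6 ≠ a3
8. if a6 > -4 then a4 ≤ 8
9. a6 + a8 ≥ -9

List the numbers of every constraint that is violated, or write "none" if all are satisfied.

1. a3 = 0, a4 = 5; 0 ≤ 5 — holds.
2. a3² + a6² = 0² + (-7)² = 0 + 49 = 49 — holds.
3. a4 + a7 = 9; 9 mod 3 = 0 — holds.
4. a6 = -7 ≠ -5 and a7 = 4 ≠ 2; both disjuncts false — does not hold.
5. a3 = 0 lies in [-3, 4] — holds.
6. a3 = 0 is even — holds.
7. a6 = -7, a3 = 0; distinct — holds.
8. a6 = -7, not > -4; antecedent false, conditional vacuously true — holds.
9. a6 + a8 = -7 + (-4) = -11; -11 < -9, bound -9 not met — does not hold.

Constraints 4 and 9 are violated.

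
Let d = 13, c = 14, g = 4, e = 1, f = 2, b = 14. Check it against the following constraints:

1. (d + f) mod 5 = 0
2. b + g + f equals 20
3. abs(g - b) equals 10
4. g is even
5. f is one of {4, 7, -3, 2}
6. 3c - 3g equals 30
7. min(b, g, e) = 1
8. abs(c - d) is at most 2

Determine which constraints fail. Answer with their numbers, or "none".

No violations.

1. d + f = 15; 15 mod 5 = 0  ✔
2. b + g + f = 14 + 4 + 2 = 20  ✔
3. abs(4 - 14) = 10  ✔
4. g = 4 is even  ✔
5. f = 2 is in {4, 7, -3, 2}  ✔
6. 3c - 3g = 3(14) - 3(4) = 30  ✔
7. min(14, 4, 1) = 1  ✔
8. abs(14 - 13) = 1; 1 ≤ 2  ✔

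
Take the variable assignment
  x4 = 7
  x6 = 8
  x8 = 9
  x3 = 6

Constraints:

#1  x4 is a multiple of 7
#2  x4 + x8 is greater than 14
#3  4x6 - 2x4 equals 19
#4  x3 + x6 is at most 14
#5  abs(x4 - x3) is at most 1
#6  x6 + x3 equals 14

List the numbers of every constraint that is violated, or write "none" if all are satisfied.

Constraint 3 is violated.

#1 7 / 7 = 1, so 7 divides 7  OK
#2 x4 + x8 = 7 + 9 = 16; 16 > 14  OK
#3 4x6 - 2x4 = 4(8) - 2(7) = 18, not 19  FAIL
#4 x3 + x6 = 6 + 8 = 14; 14 ≤ 14  OK
#5 abs(7 - 6) = 1; 1 ≤ 1  OK
#6 x6 + x3 = 8 + 6 = 14  OK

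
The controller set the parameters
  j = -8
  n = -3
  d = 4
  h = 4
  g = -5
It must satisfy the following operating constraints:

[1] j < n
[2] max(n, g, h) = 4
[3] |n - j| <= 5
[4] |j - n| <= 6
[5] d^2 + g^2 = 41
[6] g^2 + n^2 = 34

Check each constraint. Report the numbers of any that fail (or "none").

[1] j = -8, n = -3; -8 < -3 — satisfied.
[2] max(-3, -5, 4) = 4 — satisfied.
[3] |-3 - (-8)| = 5; 5 ≤ 5 — satisfied.
[4] |-8 - (-3)| = 5; 5 ≤ 6 — satisfied.
[5] d^2 + g^2 = 4^2 + (-5)^2 = 16 + 25 = 41 — satisfied.
[6] g^2 + n^2 = (-5)^2 + (-3)^2 = 25 + 9 = 34 — satisfied.

All constraints are satisfied.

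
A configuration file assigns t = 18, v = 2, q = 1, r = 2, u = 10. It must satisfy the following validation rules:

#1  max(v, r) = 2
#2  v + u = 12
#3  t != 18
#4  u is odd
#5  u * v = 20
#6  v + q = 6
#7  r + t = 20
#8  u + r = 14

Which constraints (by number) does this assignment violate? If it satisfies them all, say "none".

#1 max(2, 2) = 2  ✓
#2 v + u = 2 + 10 = 12  ✓
#3 t = 18, but 18 is required to differ  ✗
#4 u = 10 is even  ✗
#5 u * v = 10 * 2 = 20  ✓
#6 v + q = 2 + 1 = 3, not 6  ✗
#7 r + t = 2 + 18 = 20  ✓
#8 u + r = 10 + 2 = 12, not 14  ✗

Violated: 3, 4, 6, 8.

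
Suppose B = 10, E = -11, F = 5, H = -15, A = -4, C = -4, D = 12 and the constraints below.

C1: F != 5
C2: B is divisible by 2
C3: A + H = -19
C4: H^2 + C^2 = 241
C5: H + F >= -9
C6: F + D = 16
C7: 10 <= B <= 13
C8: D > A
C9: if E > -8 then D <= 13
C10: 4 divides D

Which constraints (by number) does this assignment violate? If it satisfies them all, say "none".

No — constraints 1, 5, 6 are not satisfied.

C1: F = 5, but 5 is required to differ — does not hold.
C2: 10 / 2 = 5, so 2 divides 10 — holds.
C3: A + H = -4 + (-15) = -19 — holds.
C4: H^2 + C^2 = (-15)^2 + (-4)^2 = 225 + 16 = 241 — holds.
C5: H + F = -15 + 5 = -10; -10 < -9, bound -9 not met — does not hold.
C6: F + D = 5 + 12 = 17, not 16 — does not hold.
C7: B = 10 lies in [10, 13] — holds.
C8: D = 12, A = -4; 12 > -4 — holds.
C9: E = -11, not > -8; antecedent false, conditional vacuously true — holds.
C10: 12 / 4 = 3, so 4 divides 12 — holds.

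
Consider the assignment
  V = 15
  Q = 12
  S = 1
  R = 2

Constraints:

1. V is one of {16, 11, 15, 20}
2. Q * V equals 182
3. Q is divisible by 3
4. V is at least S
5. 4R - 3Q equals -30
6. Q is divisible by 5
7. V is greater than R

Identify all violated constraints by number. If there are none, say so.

Constraints 2, 5, 6 do not hold.

1. V = 15 is in {16, 11, 15, 20}  yes
2. Q * V = 12 * 15 = 180, not 182  no
3. 12 / 3 = 4, so 3 divides 12  yes
4. V = 15, S = 1; 15 ≥ 1  yes
5. 4R - 3Q = 4(2) - 3(12) = -28, not -30  no
6. 12 = 5*2 + 2, so 5 does not divide 12  no
7. V = 15, R = 2; 15 > 2  yes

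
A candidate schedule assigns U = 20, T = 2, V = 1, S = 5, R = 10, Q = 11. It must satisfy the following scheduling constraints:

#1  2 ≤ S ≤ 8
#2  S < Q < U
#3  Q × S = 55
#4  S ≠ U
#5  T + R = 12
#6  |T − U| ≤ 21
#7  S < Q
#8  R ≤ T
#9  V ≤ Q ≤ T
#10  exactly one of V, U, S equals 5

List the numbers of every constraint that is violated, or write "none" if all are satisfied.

#1 S = 5 lies in [2, 8] — satisfied.
#2 values 5 < 11 < 20 — satisfied.
#3 Q × S = 11 × 5 = 55 — satisfied.
#4 S = 5, U = 20; distinct — satisfied.
#5 T + R = 2 + 10 = 12 — satisfied.
#6 |2 − 20| = 18; 18 ≤ 21 — satisfied.
#7 S = 5, Q = 11; 5 < 11 — satisfied.
#8 R = 10, T = 2; 10 > 2 (want ≤) — violated.
#9 values 1, 11, 2; Q = 11 is not ≤ T = 2 — violated.
#10 V=1, U=20, S=5; 1 of them equals 5 — satisfied.

Constraints 8, 9 are violated.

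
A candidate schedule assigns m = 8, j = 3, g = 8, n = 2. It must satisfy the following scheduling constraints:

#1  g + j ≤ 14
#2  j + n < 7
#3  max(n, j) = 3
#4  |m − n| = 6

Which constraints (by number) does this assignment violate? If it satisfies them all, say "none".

All constraints are satisfied.

#1 g + j = 8 + 3 = 11; 11 ≤ 14  OK
#2 j + n = 3 + 2 = 5; 5 < 7  OK
#3 max(2, 3) = 3  OK
#4 |8 − 2| = 6  OK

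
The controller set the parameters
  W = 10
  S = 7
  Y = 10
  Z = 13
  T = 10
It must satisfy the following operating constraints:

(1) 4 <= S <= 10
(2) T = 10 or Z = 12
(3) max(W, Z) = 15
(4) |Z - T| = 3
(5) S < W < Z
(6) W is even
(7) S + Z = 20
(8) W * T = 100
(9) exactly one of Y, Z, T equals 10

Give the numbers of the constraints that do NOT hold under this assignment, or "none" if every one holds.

Violated: 3 and 9.

(1) S = 7 lies in [4, 10]  ✓
(2) T = 10 = 10 (first disjunct)  ✓
(3) max(10, 13) = 13, not 15  ✗
(4) |13 - 10| = 3  ✓
(5) values 7 < 10 < 13  ✓
(6) W = 10 is even  ✓
(7) S + Z = 7 + 13 = 20  ✓
(8) W * T = 10 * 10 = 100  ✓
(9) Y=10, Z=13, T=10; 2 of them equal 10, not exactly one  ✗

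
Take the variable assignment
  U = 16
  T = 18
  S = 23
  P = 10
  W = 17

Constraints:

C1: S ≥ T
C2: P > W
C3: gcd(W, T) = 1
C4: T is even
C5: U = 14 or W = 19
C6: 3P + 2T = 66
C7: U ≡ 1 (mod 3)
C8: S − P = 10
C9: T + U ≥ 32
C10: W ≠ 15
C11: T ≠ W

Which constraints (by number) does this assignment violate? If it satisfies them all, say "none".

C1: S = 23, T = 18; 23 ≥ 18 — satisfied.
C2: P = 10, W = 17; 10 ≤ 17 (want >) — violated.
C3: gcd(17, 18) = 1 — satisfied.
C4: T = 18 is even — satisfied.
C5: U = 16 ≠ 14 and W = 17 ≠ 19; both disjuncts false — violated.
C6: 3P + 2T = 3(10) + 2(18) = 66 — satisfied.
C7: 16 mod 3 = 1 — satisfied.
C8: S − P = 23 − 10 = 13, not 10 — violated.
C9: T + U = 18 + 16 = 34; 34 ≥ 32 — satisfied.
C10: W = 17, and 17 ≠ 15 — satisfied.
C11: T = 18, W = 17; distinct — satisfied.

The assignment fails constraints 2, 5, and 8.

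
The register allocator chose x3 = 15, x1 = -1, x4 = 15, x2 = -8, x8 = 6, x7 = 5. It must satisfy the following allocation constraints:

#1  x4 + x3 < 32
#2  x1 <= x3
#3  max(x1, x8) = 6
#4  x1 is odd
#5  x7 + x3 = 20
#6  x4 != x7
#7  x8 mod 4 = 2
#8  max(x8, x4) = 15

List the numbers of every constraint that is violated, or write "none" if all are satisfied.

Yes — all constraints hold.

#1 x4 + x3 = 15 + 15 = 30; 30 < 32  yes
#2 x1 = -1, x3 = 15; -1 ≤ 15  yes
#3 max(-1, 6) = 6  yes
#4 x1 = -1 is odd  yes
#5 x7 + x3 = 5 + 15 = 20  yes
#6 x4 = 15, x7 = 5; distinct  yes
#7 6 mod 4 = 2  yes
#8 max(6, 15) = 15  yes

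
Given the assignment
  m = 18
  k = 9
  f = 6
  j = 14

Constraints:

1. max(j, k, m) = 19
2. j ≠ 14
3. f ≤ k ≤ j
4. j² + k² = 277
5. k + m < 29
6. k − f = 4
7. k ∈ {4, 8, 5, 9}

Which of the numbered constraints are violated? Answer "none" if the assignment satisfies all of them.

1. max(14, 9, 18) = 18, not 19 — does not hold.
2. j = 14, but 14 is required to differ — does not hold.
3. values 6 ≤ 9 ≤ 14 — holds.
4. j² + k² = 14² + 9² = 196 + 81 = 277 — holds.
5. k + m = 9 + 18 = 27; 27 < 29 — holds.
6. k − f = 9 − 6 = 3, not 4 — does not hold.
7. k = 9 is in {4, 8, 5, 9} — holds.

The assignment fails constraints 1, 2, and 6.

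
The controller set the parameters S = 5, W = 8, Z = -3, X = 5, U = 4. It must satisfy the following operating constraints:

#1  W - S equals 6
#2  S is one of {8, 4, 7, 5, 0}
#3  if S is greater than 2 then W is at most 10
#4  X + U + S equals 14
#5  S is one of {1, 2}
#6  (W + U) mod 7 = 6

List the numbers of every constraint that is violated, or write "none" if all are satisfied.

Constraints 1, 5, 6 are violated.

#1 W - S = 8 - 5 = 3, not 6  FAIL
#2 S = 5 is in {8, 4, 7, 5, 0}  OK
#3 S = 5 > 2, so we need W ≤ 10; W = 8 ≤ 10  OK
#4 X + U + S = 5 + 4 + 5 = 14  OK
#5 S = 5 is not in {1, 2}  FAIL
#6 W + U = 12; 12 mod 7 = 5, not 6  FAIL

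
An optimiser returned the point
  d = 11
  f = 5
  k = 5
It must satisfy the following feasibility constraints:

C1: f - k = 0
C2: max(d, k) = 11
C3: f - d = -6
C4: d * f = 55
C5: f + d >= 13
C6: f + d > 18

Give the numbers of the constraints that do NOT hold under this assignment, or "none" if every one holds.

Constraint 6 does not hold.

C1: f - k = 5 - 5 = 0 — satisfied.
C2: max(11, 5) = 11 — satisfied.
C3: f - d = 5 - 11 = -6 — satisfied.
C4: d * f = 11 * 5 = 55 — satisfied.
C5: f + d = 5 + 11 = 16; 16 ≥ 13 — satisfied.
C6: f + d = 5 + 11 = 16; 16 ≤ 18, bound 18 not met — violated.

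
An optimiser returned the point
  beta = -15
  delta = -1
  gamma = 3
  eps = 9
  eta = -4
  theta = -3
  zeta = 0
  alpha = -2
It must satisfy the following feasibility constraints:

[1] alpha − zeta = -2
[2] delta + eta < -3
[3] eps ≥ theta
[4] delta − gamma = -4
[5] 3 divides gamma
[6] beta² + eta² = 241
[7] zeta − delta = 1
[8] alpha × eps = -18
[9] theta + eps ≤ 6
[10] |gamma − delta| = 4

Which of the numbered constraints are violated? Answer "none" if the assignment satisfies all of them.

[1] alpha − zeta = -2 − 0 = -2 — holds.
[2] delta + eta = -1 + (-4) = -5; -5 < -3 — holds.
[3] eps = 9, theta = -3; 9 ≥ -3 — holds.
[4] delta − gamma = -1 − 3 = -4 — holds.
[5] 3 / 3 = 1, so 3 divides 3 — holds.
[6] beta² + eta² = (-15)² + (-4)² = 225 + 16 = 241 — holds.
[7] zeta − delta = 0 − (-1) = 1 — holds.
[8] alpha × eps = -2 × 9 = -18 — holds.
[9] theta + eps = -3 + 9 = 6; 6 ≤ 6 — holds.
[10] |3 − (-1)| = 4 — holds.

The assignment satisfies every constraint.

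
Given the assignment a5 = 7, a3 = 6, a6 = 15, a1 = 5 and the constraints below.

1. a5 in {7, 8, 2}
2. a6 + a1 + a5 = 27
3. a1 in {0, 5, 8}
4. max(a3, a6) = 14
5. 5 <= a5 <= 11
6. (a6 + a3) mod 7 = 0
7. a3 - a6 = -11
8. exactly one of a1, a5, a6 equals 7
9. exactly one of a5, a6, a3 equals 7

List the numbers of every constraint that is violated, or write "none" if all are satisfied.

1. a5 = 7 is in {7, 8, 2} — holds.
2. a6 + a1 + a5 = 15 + 5 + 7 = 27 — holds.
3. a1 = 5 is in {0, 5, 8} — holds.
4. max(6, 15) = 15, not 14 — fails.
5. a5 = 7 lies in [5, 11] — holds.
6. a6 + a3 = 21; 21 mod 7 = 0 — holds.
7. a3 - a6 = 6 - 15 = -9, not -11 — fails.
8. a1=5, a5=7, a6=15; 1 of them equals 7 — holds.
9. a5=7, a6=15, a3=6; 1 of them equals 7 — holds.

No — constraints 4, 7 are not satisfied.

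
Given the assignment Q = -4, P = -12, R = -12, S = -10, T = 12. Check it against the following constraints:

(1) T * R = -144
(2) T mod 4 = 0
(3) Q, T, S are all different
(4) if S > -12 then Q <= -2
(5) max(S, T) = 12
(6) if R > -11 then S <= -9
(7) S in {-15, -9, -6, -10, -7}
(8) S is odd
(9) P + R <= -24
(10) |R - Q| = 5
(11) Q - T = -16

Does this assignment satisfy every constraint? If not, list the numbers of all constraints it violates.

Violated: 8, 10.

(1) T * R = 12 * (-12) = -144 — holds.
(2) 12 mod 4 = 0 — holds.
(3) values -4, 12, -10 are pairwise distinct — holds.
(4) S = -10 > -12, so we need Q ≤ -2; Q = -4 ≤ -2 — holds.
(5) max(-10, 12) = 12 — holds.
(6) R = -12, not > -11; antecedent false, conditional vacuously true — holds.
(7) S = -10 is in {-15, -9, -6, -10, -7} — holds.
(8) S = -10 is even — does not hold.
(9) P + R = -12 + (-12) = -24; -24 ≤ -24 — holds.
(10) |-12 - (-4)| = 8, not 5 — does not hold.
(11) Q - T = -4 - 12 = -16 — holds.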